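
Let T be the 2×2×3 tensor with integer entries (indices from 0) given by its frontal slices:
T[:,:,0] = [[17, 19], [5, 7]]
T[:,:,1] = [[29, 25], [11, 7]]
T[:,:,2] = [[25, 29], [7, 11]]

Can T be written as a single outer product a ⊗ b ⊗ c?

No

The mode-1 unfolding of T (rows indexed by i, columns by (j,k) = (0,0), (0,1), (0,2), (1,0), (1,1), (1,2)) is [[17, 29, 25, 19, 25, 29], [5, 11, 7, 7, 7, 11]].
There the 2×2 minor on rows i ∈ {0, 1}, columns (j,k) ∈ {(0,0), (0,1)} is det [[17, 29], [5, 11]] = 42 ≠ 0, so this unfolding has rank ≥ 2; CP rank is at least every unfolding rank, so rank(T) ≥ 2.
In particular rank(T) ≥ 2 > 1, so T is not rank-1.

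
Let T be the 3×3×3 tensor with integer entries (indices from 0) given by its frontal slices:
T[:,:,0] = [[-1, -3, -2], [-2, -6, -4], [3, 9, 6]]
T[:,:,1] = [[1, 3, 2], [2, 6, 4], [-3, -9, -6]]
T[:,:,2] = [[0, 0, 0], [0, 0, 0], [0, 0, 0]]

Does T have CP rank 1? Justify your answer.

Yes

If T = a (x) b (x) c then every fibre of T is a multiple of the corresponding factor, so read the factors off the fibres through the nonzero entry T[0,0,0] = -1.
The mode-1 fibre T[:,0,0] = [-1, -2, 3] gives a = (1, 2, -3) (primitive direction); the mode-2 fibre T[0,:,0] = [-1, -3, -2] gives b = (1, 3, 2); then c[k] = T[0,0,k] / (a[0]·b[0]) = [-1, 1, 0] / 1 = (-1, 1, 0).
Expanding (1, 2, -3) (x) (1, 3, 2) (x) (-1, 1, 0) reproduces all 27 entries of T, so T = (1, 2, -3) (x) (1, 3, 2) (x) (-1, 1, 0) and rank(T) ≤ 1.
Equivalently every frontal slice T[:,:,k] is c[k] times the rank-1 matrix (1, 2, -3) (x) (1, 3, 2). So T has rank 1 (it is nonzero).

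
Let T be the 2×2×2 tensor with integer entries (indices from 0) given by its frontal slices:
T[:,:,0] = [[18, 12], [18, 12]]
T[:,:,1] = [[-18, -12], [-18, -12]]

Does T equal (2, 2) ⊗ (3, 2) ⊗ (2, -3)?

Reconstruct entry (0,0,0) from the claimed factors: Σₗ aₗ[0]bₗ[0]cₗ[0] = (2)·(3)·(2) = 12, but T[0,0,0] = 18. The claim is false.

No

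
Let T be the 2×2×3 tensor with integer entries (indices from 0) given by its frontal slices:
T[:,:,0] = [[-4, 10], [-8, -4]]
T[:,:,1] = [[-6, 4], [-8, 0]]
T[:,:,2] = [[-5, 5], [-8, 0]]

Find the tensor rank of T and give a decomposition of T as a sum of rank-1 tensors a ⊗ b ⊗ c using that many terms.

Lower bound: in the mode-3 unfolding of T (rows indexed by k, columns by (i,j)) the 3×3 minor on rows k ∈ {0, 1, 2}, columns (i,j) ∈ {(0,0), (0,1), (1,0)} is det [[-4, 10, -8], [-6, 4, -8], [-5, 5, -8]] = -32 ≠ 0, so that unfolding has rank ≥ 3 and hence rank(T) ≥ 3 (CP rank is at least every unfolding rank, though it can be larger).
Upper bound: T is a sum of 3 rank-1 terms, T = [1, -1] ⊗ [0, 1] ⊗ [8, 4, 4] + [1, 0] ⊗ [1, 1] ⊗ [0, -2, -1] + [1, 2] ⊗ [2, -1] ⊗ [-2, -2, -2] (one valid choice — decompositions are not unique — normalised so each a, b is primitive with positive first nonzero entry; check it by expanding all entries), so rank(T) ≤ 3.
These bounds meet, so rank(T) = 3.

rank(T) = 3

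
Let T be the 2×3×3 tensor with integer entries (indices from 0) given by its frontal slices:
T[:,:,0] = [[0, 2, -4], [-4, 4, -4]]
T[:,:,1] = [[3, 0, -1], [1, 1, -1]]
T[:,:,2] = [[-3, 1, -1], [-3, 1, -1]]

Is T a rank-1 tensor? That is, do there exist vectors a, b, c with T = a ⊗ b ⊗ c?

No

The mode-2 unfolding of T (rows indexed by j, columns by (i,k) = (0,0), (0,1), (0,2), (1,0), (1,1), (1,2)) is [[0, 3, -3, -4, 1, -3], [2, 0, 1, 4, 1, 1], [-4, -1, -1, -4, -1, -1]].
There the 3×3 minor on rows j ∈ {0, 1, 2}, columns (i,k) ∈ {(0,0), (0,1), (1,0)} is det [[0, 3, -4], [2, 0, 4], [-4, -1, -4]] = -16 ≠ 0, so this unfolding has rank ≥ 3; CP rank is at least every unfolding rank, so rank(T) ≥ 3.
In particular rank(T) ≥ 3 > 1, so T is not rank-1.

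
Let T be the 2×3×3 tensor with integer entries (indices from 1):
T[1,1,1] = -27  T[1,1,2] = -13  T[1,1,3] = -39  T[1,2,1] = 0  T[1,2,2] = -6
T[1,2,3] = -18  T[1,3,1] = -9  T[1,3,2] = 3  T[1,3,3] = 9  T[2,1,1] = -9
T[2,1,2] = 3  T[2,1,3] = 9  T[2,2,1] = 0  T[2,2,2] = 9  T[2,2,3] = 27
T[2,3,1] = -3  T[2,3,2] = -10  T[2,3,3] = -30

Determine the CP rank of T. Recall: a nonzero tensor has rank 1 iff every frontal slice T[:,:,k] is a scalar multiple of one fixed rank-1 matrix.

Lower bound: the mode-1 unfolding of T (rows indexed by i, columns by (j,k) = (1,1), (1,2), (1,3), (2,1), (2,2), (2,3), (3,1), (3,2), (3,3)) is [[-27, -13, -39, 0, -6, -18, -9, 3, 9], [-9, 3, 9, 0, 9, 27, -3, -10, -30]].
There the 2×2 minor on rows i ∈ {1, 2}, columns (j,k) ∈ {(1,1), (1,2)} is det [[-27, -13], [-9, 3]] = -198 ≠ 0, so this unfolding has rank ≥ 2; CP rank is at least every unfolding rank, so rank(T) ≥ 2. (Flattening ranks never certify an upper bound on CP rank; for that we must actually write T with 2 rank-1 terms.)
Upper bound — finding two terms. Write S_k = T[:,:,k] for the frontal slices: S₁ = [[-27, 0, -9], [-9, 0, -3]], S₂ = [[-13, -6, 3], [3, 9, -10]], S₃ = [[-39, -18, 9], [9, 27, -30]].
If T = a₁ ⊗ b₁ ⊗ c₁ + a₂ ⊗ b₂ ⊗ c₂ then each S_k = c₁[k]·a₁b₁ᵀ + c₂[k]·a₂b₂ᵀ. S₁ and S₂ are linearly independent, so a₁b₁ᵀ and a₂b₂ᵀ must span the same plane of matrices: they are the rank-1 matrices of the form x·S₁ + y·S₂.
The 2×2 minor of x·S₁ + y·S₂ on rows {1,2}, columns {1,2} is −297·xy − 99·y² = (-99)·(y)(3·x + y), vanishing at (x:y) = (1:0) and (1:-3).
M₁ = S₁ = [[-27, 0, -9], [-9, 0, -3]] = (-3)·[3, 1][3, 0, 1]ᵀ and M₂ = S₁ − 3·S₂ = [[12, 18, -18], [-18, -27, 27]] = 3·[2, -3][2, 3, -3]ᵀ, so take a₁ = [3, 1], b₁ = [3, 0, 1], a₂ = [2, -3], b₂ = [2, 3, -3].
Each slice is an integer combination of E₁ = a₁b₁ᵀ and E₂ = a₂b₂ᵀ: S₁ = −3·E₁, S₂ = −E₁ − E₂, S₃ = −3·E₁ − 3·E₂; reading off coefficients, c₁ = [-3, -1, -3] and c₂ = [0, -1, -3].
Hence T = [3, 1] ⊗ [3, 0, 1] ⊗ [-3, -1, -3] + [2, -3] ⊗ [2, 3, -3] ⊗ [0, -1, -3], so rank(T) ≤ 2.
These bounds meet, so rank(T) = 2.
Check entry T[1,3,2] = 3: (3)·(1)·(-1) + (2)·(-3)·(-1) = 3.

2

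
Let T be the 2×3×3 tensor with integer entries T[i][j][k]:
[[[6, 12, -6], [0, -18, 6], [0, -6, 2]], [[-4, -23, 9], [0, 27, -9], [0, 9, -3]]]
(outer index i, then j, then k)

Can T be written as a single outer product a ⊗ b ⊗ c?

The mode-3 unfolding of T (rows indexed by k, columns by (i,j) = (0,0), (0,1), (0,2), (1,0), (1,1), (1,2)) is [[6, 0, 0, -4, 0, 0], [12, -18, -6, -23, 27, 9], [-6, 6, 2, 9, -9, -3]].
There the 2×2 minor on rows k ∈ {0, 1}, columns (i,j) ∈ {(0,0), (0,1)} is det [[6, 0], [12, -18]] = -108 ≠ 0, so this unfolding has rank ≥ 2; CP rank is at least every unfolding rank, so rank(T) ≥ 2.
In particular rank(T) ≥ 2 > 1, so T is not rank-1.

No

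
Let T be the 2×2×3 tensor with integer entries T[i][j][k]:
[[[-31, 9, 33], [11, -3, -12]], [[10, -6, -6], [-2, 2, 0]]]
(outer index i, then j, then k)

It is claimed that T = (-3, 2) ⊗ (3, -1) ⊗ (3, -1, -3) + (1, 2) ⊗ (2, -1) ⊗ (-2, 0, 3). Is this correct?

Reconstruct entrywise from the claimed factors. For example, T[1,1,2] = 0 and Σₗ aₗ[1]bₗ[1]cₗ[2] = (2)·(-1)·(-3) + (2)·(-1)·(3) = 0; checking all 12 entries, every one matches. The claim holds.

Yes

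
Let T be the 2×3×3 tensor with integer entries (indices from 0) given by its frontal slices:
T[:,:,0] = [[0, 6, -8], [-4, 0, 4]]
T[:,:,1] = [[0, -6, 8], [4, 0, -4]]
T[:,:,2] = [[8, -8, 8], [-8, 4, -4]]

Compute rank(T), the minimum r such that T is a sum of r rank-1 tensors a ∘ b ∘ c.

3

Lower bound: in the mode-2 unfolding of T (rows indexed by j, columns by (i,k)) the 3×3 minor on rows j ∈ {0, 1, 2}, columns (i,k) ∈ {(0,0), (0,2), (1,0)} is det [[0, 8, -4], [6, -8, 0], [-8, 8, 4]] = -128 ≠ 0, so that unfolding has rank ≥ 3 and hence rank(T) ≥ 3 (CP rank is at least every unfolding rank, though it can be larger).
Upper bound: T is a sum of 3 rank-1 terms, T = (0, 1) ∘ (0, 1, -1) ∘ (8, -8, -4) + (1, -2) ∘ (2, 1, -2) ∘ (2, -2, 0) + (1, -1) ∘ (1, -1, 1) ∘ (-4, 4, 8) (one valid choice — decompositions are not unique — normalised so each a, b is primitive with positive first nonzero entry; check it by expanding all entries), so rank(T) ≤ 3.
These bounds meet, so rank(T) = 3.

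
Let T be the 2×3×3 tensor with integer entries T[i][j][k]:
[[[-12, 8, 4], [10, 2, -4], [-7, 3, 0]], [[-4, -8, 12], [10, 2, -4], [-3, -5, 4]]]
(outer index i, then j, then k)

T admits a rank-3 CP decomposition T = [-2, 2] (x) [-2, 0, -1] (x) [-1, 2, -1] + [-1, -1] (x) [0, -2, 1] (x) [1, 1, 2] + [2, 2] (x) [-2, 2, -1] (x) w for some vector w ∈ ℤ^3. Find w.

w = [2, 0, -2]

Subtract the known terms from T to get the rank-1 residual R = [2, 2] (x) [-2, 2, -1] (x) w, so R[i,j,k] = a[i]·b[j]·w[k]. Pick indices with nonzero a[0]·b[0] = (2)·(-2) = -4. Only the fibre through (0,0,·) is needed: R[0,0,:] = T[0,0,:] − Σₗ aₗ[0]bₗ[0]cₗ = [-12, 8, 4] − (-2)·(-2)·[-1, 2, -1] − (-1)·(0)·[1, 1, 2] = [-8, 0, 8]. Then w[k] = R[0,0,k] / -4 for each k, giving w = [-8, 0, 8] / -4 = [2, 0, -2].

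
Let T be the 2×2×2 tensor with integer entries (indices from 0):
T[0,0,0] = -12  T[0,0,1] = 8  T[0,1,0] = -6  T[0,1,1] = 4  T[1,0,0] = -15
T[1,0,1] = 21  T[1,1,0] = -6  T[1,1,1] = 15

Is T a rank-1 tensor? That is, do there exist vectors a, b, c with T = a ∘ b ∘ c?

The mode-1 unfolding of T (rows indexed by i, columns by (j,k) = (0,0), (0,1), (1,0), (1,1)) is [[-12, 8, -6, 4], [-15, 21, -6, 15]].
There the 2×2 minor on rows i ∈ {0, 1}, columns (j,k) ∈ {(0,0), (0,1)} is det [[-12, 8], [-15, 21]] = -132 ≠ 0, so this unfolding has rank ≥ 2; CP rank is at least every unfolding rank, so rank(T) ≥ 2.
In particular rank(T) ≥ 2 > 1, so T is not rank-1.

No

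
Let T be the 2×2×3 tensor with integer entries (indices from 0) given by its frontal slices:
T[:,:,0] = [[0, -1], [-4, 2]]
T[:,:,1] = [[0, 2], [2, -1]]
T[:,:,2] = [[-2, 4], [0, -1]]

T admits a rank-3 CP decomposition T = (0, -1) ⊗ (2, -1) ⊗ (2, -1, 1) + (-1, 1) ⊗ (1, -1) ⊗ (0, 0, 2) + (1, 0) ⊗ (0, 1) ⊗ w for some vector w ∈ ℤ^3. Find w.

Subtract the known terms from T to get the rank-1 residual R = (1, 0) ⊗ (0, 1) ⊗ w, so R[i,j,k] = a[i]·b[j]·w[k]. Pick indices with nonzero a[0]·b[1] = (1)·(1) = 1. Only the fibre through (0,1,·) is needed: R[0,1,:] = T[0,1,:] − Σₗ aₗ[0]bₗ[1]cₗ = [-1, 2, 4] − (0)·(-1)·(2, -1, 1) − (-1)·(-1)·(0, 0, 2) = [-1, 2, 2]. Then w[k] = R[0,1,k] / 1 for each k, giving w = [-1, 2, 2] / 1 = (-1, 2, 2).

w = (-1, 2, 2)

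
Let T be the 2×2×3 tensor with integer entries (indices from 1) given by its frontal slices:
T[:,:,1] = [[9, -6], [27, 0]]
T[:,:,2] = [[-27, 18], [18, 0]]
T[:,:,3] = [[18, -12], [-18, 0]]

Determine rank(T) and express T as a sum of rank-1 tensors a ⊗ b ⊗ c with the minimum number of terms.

Lower bound: in the mode-2 unfolding of T (rows indexed by j, columns by (i,k)) the 2×2 minor on rows j ∈ {1, 2}, columns (i,k) ∈ {(1,1), (2,1)} is det [[9, 27], [-6, 0]] = 162 ≠ 0, so that unfolding has rank ≥ 2 and hence rank(T) ≥ 2 (CP rank is at least every unfolding rank, though it can be larger).
Upper bound: with S_k = T[:,:,k], the two rank-1 terms a₁b₁ᵀ, a₂b₂ᵀ are the rank-1 members of the pencil x·S₁ + y·S₂.
det(x·S₁ + y·S₂) is 162·x² − 378·xy − 324·y² = 54·(x − 3·y)(3·x + 2·y), vanishing at (x:y) = (3:1) and (2:-3).
M₁ = 3·S₁ + S₂ = [[0, 0], [99, 0]] = 99·[0, 1][1, 0]ᵀ and M₂ = 2·S₁ − 3·S₂ = [[99, -66], [0, 0]] = 33·[1, 0][3, -2]ᵀ, so take a₁ = [0, 1], b₁ = [1, 0], a₂ = [1, 0], b₂ = [3, -2].
Each slice is an integer combination of E₁ = a₁b₁ᵀ and E₂ = a₂b₂ᵀ: S₁ = 27·E₁ + 3·E₂, S₂ = 18·E₁ − 9·E₂, S₃ = −18·E₁ + 6·E₂; reading off coefficients, c₁ = [27, 18, -18] and c₂ = [3, -9, 6].
Hence T = [0, 1] ⊗ [1, 0] ⊗ [27, 18, -18] + [1, 0] ⊗ [3, -2] ⊗ [3, -9, 6], so rank(T) ≤ 2.
These bounds meet, so rank(T) = 2.

rank(T) = 2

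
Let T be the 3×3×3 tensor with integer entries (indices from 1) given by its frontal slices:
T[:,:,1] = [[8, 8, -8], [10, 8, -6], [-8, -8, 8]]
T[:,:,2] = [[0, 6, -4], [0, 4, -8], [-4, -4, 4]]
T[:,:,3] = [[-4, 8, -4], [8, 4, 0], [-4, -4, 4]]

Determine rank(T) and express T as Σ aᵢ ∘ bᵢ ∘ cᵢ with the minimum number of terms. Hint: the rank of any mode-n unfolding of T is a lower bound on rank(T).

rank(T) = 3

Lower bound: in the mode-1 unfolding of T (rows indexed by i, columns by (j,k)) the 3×3 minor on rows i ∈ {1, 2, 3}, columns (j,k) ∈ {(1,1), (1,2), (1,3)} is det [[8, 0, -4], [10, 0, 8], [-8, -4, -4]] = 416 ≠ 0, so that unfolding has rank ≥ 3 and hence rank(T) ≥ 3 (CP rank is at least every unfolding rank, though it can be larger).
Upper bound: T is a sum of 3 rank-1 terms, T = [0, 1, 0] ∘ [1, 0, 1] ∘ [2, -4, 4] + [1, 0, 0] ∘ [2, -1, 0] ∘ [0, -2, -4] + [1, 1, -1] ∘ [1, 1, -1] ∘ [8, 4, 4] (one valid choice — decompositions are not unique — normalised so each a, b is primitive with positive first nonzero entry; check it by expanding all entries), so rank(T) ≤ 3.
These bounds meet, so rank(T) = 3.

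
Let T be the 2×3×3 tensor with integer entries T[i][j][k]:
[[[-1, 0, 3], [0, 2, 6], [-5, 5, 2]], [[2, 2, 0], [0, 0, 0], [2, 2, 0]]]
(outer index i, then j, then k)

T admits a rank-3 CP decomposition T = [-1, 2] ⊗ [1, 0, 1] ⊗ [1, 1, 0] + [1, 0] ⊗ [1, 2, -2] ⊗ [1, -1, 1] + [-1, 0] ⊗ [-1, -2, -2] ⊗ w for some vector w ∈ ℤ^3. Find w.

Subtract the known terms from T to get the rank-1 residual R = [-1, 0] ⊗ [-1, -2, -2] ⊗ w, so R[i,j,k] = a[i]·b[j]·w[k]. Pick indices with nonzero a[0]·b[0] = (-1)·(-1) = 1. Only the fibre through (0,0,·) is needed: R[0,0,:] = T[0,0,:] − Σₗ aₗ[0]bₗ[0]cₗ = [-1, 0, 3] − (-1)·(1)·[1, 1, 0] − (1)·(1)·[1, -1, 1] = [-1, 2, 2]. Then w[k] = R[0,0,k] / 1 for each k, giving w = [-1, 2, 2] / 1 = [-1, 2, 2].

w = [-1, 2, 2]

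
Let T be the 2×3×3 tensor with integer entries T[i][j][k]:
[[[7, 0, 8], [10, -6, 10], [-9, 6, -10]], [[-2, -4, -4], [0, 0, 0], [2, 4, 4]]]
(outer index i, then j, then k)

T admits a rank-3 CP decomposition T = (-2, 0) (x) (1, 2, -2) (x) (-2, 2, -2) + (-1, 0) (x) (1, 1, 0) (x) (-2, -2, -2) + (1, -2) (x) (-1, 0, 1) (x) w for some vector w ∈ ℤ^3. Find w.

w = (-1, -2, -2)

Subtract the known terms from T to get the rank-1 residual R = (1, -2) (x) (-1, 0, 1) (x) w, so R[i,j,k] = a[i]·b[j]·w[k]. Pick indices with nonzero a[0]·b[0] = (1)·(-1) = -1. Only the fibre through (0,0,·) is needed: R[0,0,:] = T[0,0,:] − Σₗ aₗ[0]bₗ[0]cₗ = [7, 0, 8] − (-2)·(1)·(-2, 2, -2) − (-1)·(1)·(-2, -2, -2) = [1, 2, 2]. Then w[k] = R[0,0,k] / -1 for each k, giving w = [1, 2, 2] / -1 = (-1, -2, -2).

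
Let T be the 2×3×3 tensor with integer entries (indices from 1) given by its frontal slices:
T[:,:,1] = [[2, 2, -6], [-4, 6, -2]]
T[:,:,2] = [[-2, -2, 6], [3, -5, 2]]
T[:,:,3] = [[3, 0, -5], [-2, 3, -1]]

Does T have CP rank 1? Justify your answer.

No

The mode-2 unfolding of T (rows indexed by j, columns by (i,k) = (1,1), (1,2), (1,3), (2,1), (2,2), (2,3)) is [[2, -2, 3, -4, 3, -2], [2, -2, 0, 6, -5, 3], [-6, 6, -5, -2, 2, -1]].
There the 3×3 minor on rows j ∈ {1, 2, 3}, columns (i,k) ∈ {(1,1), (1,3), (2,1)} is det [[2, 3, -4], [2, 0, 6], [-6, -5, -2]] = 4 ≠ 0, so this unfolding has rank ≥ 3; CP rank is at least every unfolding rank, so rank(T) ≥ 3.
In particular rank(T) ≥ 3 > 1, so T is not rank-1.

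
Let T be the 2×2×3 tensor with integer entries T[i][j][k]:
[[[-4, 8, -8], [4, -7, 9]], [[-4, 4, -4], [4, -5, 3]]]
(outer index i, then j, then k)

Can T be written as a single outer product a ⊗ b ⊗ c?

The mode-3 unfolding of T (rows indexed by k, columns by (i,j) = (0,0), (0,1), (1,0), (1,1)) is [[-4, 4, -4, 4], [8, -7, 4, -5], [-8, 9, -4, 3]].
There the 3×3 minor on rows k ∈ {0, 1, 2}, columns (i,j) ∈ {(0,0), (0,1), (1,0)} is det [[-4, 4, -4], [8, -7, 4], [-8, 9, -4]] = -32 ≠ 0, so this unfolding has rank ≥ 3; CP rank is at least every unfolding rank, so rank(T) ≥ 3.
In particular rank(T) ≥ 3 > 1, so T is not rank-1.

No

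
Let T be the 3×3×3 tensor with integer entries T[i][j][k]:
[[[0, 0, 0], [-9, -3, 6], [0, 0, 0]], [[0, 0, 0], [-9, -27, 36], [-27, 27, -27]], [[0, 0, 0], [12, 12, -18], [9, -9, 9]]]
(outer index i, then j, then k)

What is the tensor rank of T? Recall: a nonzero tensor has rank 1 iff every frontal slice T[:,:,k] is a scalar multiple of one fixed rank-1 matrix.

2

Lower bound: the mode-1 unfolding of T (rows indexed by i, columns by (j,k) = (0,0), (0,1), (0,2), (1,0), (1,1), (1,2), (2,0), (2,1), (2,2)) is [[0, 0, 0, -9, -3, 6, 0, 0, 0], [0, 0, 0, -9, -27, 36, -27, 27, -27], [0, 0, 0, 12, 12, -18, 9, -9, 9]].
There the 2×2 minor on rows i ∈ {0, 1}, columns (j,k) ∈ {(1,0), (1,1)} is det [[-9, -3], [-9, -27]] = 216 ≠ 0, so this unfolding has rank ≥ 2; CP rank is at least every unfolding rank, so rank(T) ≥ 2. (Unfolding ranks only ever bound the CP rank from below — rank(T) can be strictly larger than all of them — so the matching upper bound has to come from an explicit 2-term decomposition.)
Upper bound — finding two terms. Write S_k = T[:,:,k] for the frontal slices: S₀ = [[0, -9, 0], [0, -9, -27], [0, 12, 9]], S₁ = [[0, -3, 0], [0, -27, 27], [0, 12, -9]], S₂ = [[0, 6, 0], [0, 36, -27], [0, -18, 9]].
If T = a₁ ⊗ b₁ ⊗ c₁ + a₂ ⊗ b₂ ⊗ c₂ then each S_k = c₁[k]·a₁b₁ᵀ + c₂[k]·a₂b₂ᵀ. S₀ and S₁ are linearly independent, so a₁b₁ᵀ and a₂b₂ᵀ must span the same plane of matrices: they are the rank-1 matrices of the form x·S₀ + y·S₁.
The 2×2 minor of x·S₀ + y·S₁ on rows {0,1}, columns {1,2} is 243·x² − 162·xy − 81·y² = 81·(x − y)(3·x + y), vanishing at (x:y) = (1:1) and (1:-3).
M₁ = S₀ + S₁ = [[0, -12, 0], [0, -36, 0], [0, 24, 0]] = (-12)·[1, 3, -2][0, 1, 0]ᵀ and M₂ = S₀ − 3·S₁ = [[0, 0, 0], [0, 72, -108], [0, -24, 36]] = 12·[0, 3, -1][0, 2, -3]ᵀ, so take a₁ = [1, 3, -2], b₁ = [0, 1, 0], a₂ = [0, 3, -1], b₂ = [0, 2, -3].
Each slice is an integer combination of E₁ = a₁b₁ᵀ and E₂ = a₂b₂ᵀ: S₀ = −9·E₁ + 3·E₂, S₁ = −3·E₁ − 3·E₂, S₂ = 6·E₁ + 3·E₂; reading off coefficients, c₁ = [-9, -3, 6] and c₂ = [3, -3, 3].
Hence T = [1, 3, -2] ⊗ [0, 1, 0] ⊗ [-9, -3, 6] + [0, 3, -1] ⊗ [0, 2, -3] ⊗ [3, -3, 3], so rank(T) ≤ 2.
These bounds meet, so rank(T) = 2.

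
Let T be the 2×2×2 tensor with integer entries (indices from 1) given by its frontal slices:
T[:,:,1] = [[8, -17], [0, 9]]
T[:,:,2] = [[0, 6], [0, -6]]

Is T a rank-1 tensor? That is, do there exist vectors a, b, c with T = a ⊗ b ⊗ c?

No

The mode-3 unfolding of T (rows indexed by k, columns by (i,j) = (1,1), (1,2), (2,1), (2,2)) is [[8, -17, 0, 9], [0, 6, 0, -6]].
There the 2×2 minor on rows k ∈ {1, 2}, columns (i,j) ∈ {(1,1), (1,2)} is det [[8, -17], [0, 6]] = 48 ≠ 0, so this unfolding has rank ≥ 2; CP rank is at least every unfolding rank, so rank(T) ≥ 2.
In particular rank(T) ≥ 2 > 1, so T is not rank-1.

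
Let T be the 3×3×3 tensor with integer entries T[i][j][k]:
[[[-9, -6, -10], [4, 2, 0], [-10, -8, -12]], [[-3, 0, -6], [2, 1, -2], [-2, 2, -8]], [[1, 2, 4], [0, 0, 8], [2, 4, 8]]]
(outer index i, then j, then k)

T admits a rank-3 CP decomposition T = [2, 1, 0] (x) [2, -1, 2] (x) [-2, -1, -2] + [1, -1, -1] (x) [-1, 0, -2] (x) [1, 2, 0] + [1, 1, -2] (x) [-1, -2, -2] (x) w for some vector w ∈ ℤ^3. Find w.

Subtract the known terms from T to get the rank-1 residual R = [1, 1, -2] (x) [-1, -2, -2] (x) w, so R[i,j,k] = a[i]·b[j]·w[k]. Pick indices with nonzero a[0]·b[0] = (1)·(-1) = -1. Only the fibre through (0,0,·) is needed: R[0,0,:] = T[0,0,:] − Σₗ aₗ[0]bₗ[0]cₗ = [-9, -6, -10] − (2)·(2)·[-2, -1, -2] − (1)·(-1)·[1, 2, 0] = [0, 0, -2]. Then w[k] = R[0,0,k] / -1 for each k, giving w = [0, 0, -2] / -1 = [0, 0, 2].

w = [0, 0, 2]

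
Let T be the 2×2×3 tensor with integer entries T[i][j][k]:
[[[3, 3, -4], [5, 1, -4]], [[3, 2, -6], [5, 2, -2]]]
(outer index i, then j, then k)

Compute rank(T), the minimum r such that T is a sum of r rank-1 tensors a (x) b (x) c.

Lower bound: in the mode-3 unfolding of T (rows indexed by k, columns by (i,j)) the 3×3 minor on rows k ∈ {0, 1, 2}, columns (i,j) ∈ {(0,0), (0,1), (1,0)} is det [[3, 5, 3], [3, 1, 2], [-4, -4, -6]] = 32 ≠ 0, so that unfolding has rank ≥ 3 and hence rank(T) ≥ 3 (CP rank is at least every unfolding rank, though it can be larger).
Upper bound: T is a sum of 3 rank-1 terms, T = [0, 1] (x) [1, -1] (x) [1, -2, -2] + [1, 1] (x) [1, 1] (x) [4, 2, -4] + [1, 2] (x) [1, -1] (x) [-1, 1, 0] (one valid choice — decompositions are not unique — normalised so each a, b is primitive with positive first nonzero entry; check it by expanding all entries), so rank(T) ≤ 3.
These bounds meet, so rank(T) = 3.

3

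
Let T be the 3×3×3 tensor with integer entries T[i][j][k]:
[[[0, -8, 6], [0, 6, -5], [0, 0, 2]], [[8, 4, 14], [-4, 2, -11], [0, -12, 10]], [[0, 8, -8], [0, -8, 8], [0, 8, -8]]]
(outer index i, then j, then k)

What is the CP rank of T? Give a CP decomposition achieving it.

rank(T) = 3

Lower bound: the mode-2 unfolding of T (rows indexed by j, columns by (i,k) = (0,0), (0,1), (0,2), (1,0), (1,1), (1,2), (2,0), (2,1), (2,2)) is [[0, -8, 6, 8, 4, 14, 0, 8, -8], [0, 6, -5, -4, 2, -11, 0, -8, 8], [0, 0, 2, 0, -12, 10, 0, 8, -8]].
There the 3×3 minor on rows j ∈ {0, 1, 2}, columns (i,k) ∈ {(0,1), (0,2), (1,0)} is det [[-8, 6, 8], [6, -5, -4], [0, 2, 0]] = 32 ≠ 0, so this unfolding has rank ≥ 3; CP rank is at least every unfolding rank, so rank(T) ≥ 3. (Flattening ranks never certify an upper bound on CP rank; for that we must actually write T with 3 rank-1 terms.)
Upper bound: T is a sum of 3 rank-1 terms, T = (0, 1, 0) ⊗ (2, -1, 0) ⊗ (4, 4, 4) + (1, -1, 0) ⊗ (2, -1, -2) ⊗ (0, -2, 1) + (1, 2, -2) ⊗ (1, -1, 1) ⊗ (0, -4, 4) (one valid choice — decompositions are not unique — normalised so each a, b is primitive with positive first nonzero entry; check it by expanding all entries), so rank(T) ≤ 3.
These bounds meet, so rank(T) = 3.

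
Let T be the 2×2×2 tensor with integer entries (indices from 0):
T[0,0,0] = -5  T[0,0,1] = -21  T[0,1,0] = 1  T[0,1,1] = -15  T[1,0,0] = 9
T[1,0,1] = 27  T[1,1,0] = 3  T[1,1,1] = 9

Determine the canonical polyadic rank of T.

Lower bound: the mode-2 unfolding of T (rows indexed by j, columns by (i,k) = (0,0), (0,1), (1,0), (1,1)) is [[-5, -21, 9, 27], [1, -15, 3, 9]].
There the 2×2 minor on rows j ∈ {0, 1}, columns (i,k) ∈ {(0,0), (0,1)} is det [[-5, -21], [1, -15]] = 96 ≠ 0, so this unfolding has rank ≥ 2; CP rank is at least every unfolding rank, so rank(T) ≥ 2. (Flattening ranks never certify an upper bound on CP rank; for that we must actually write T with 2 rank-1 terms.)
Upper bound — finding two terms. Write S_k = T[:,:,k] for the frontal slices: S₀ = [[-5, 1], [9, 3]], S₁ = [[-21, -15], [27, 9]].
If T = a₁ ∘ b₁ ∘ c₁ + a₂ ∘ b₂ ∘ c₂ then each S_k = c₁[k]·a₁b₁ᵀ + c₂[k]·a₂b₂ᵀ. S₀ and S₁ are linearly independent, so a₁b₁ᵀ and a₂b₂ᵀ must span the same plane of matrices: they are the rank-1 matrices of the form x·S₀ + y·S₁.
det(x·S₀ + y·S₁) is −24·x² + 216·y² = (-24)·(x − 3·y)(x + 3·y), vanishing at (x:y) = (3:1) and (3:-1).
M₁ = 3·S₀ + S₁ = [[-36, -12], [54, 18]] = (-6)·[2, -3][3, 1]ᵀ and M₂ = 3·S₀ − S₁ = [[6, 18], [0, 0]] = 6·[1, 0][1, 3]ᵀ, so take a₁ = [2, -3], b₁ = [3, 1], a₂ = [1, 0], b₂ = [1, 3].
Each slice is an integer combination of E₁ = a₁b₁ᵀ and E₂ = a₂b₂ᵀ: S₀ = −E₁ + E₂, S₁ = −3·E₁ − 3·E₂; reading off coefficients, c₁ = [-1, -3] and c₂ = [1, -3].
Hence T = [2, -3] ∘ [3, 1] ∘ [-1, -3] + [1, 0] ∘ [1, 3] ∘ [1, -3], so rank(T) ≤ 2.
These bounds meet, so rank(T) = 2.

2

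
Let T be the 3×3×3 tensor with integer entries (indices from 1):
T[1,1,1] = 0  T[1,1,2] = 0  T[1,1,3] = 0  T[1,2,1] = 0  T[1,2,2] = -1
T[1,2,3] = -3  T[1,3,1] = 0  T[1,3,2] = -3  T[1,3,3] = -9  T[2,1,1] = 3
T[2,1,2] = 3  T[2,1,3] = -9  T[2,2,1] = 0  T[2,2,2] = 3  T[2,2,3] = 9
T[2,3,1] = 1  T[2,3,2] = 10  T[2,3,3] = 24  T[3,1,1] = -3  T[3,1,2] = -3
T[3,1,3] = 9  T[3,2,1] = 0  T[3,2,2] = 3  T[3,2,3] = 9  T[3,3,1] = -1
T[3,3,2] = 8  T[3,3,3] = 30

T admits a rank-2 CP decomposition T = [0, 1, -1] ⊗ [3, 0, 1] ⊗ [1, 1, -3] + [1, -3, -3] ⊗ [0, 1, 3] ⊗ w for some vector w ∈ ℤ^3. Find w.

w = [0, -1, -3]

Subtract the known terms from T to get the rank-1 residual R = [1, -3, -3] ⊗ [0, 1, 3] ⊗ w, so R[i,j,k] = a[i]·b[j]·w[k]. Pick indices with nonzero a[1]·b[2] = (1)·(1) = 1. Only the fibre through (1,2,·) is needed: R[1,2,:] = T[1,2,:] − Σₗ aₗ[1]bₗ[2]cₗ = [0, -1, -3] − (0)·(0)·[1, 1, -3] = [0, -1, -3]. Then w[k] = R[1,2,k] / 1 for each k, giving w = [0, -1, -3] / 1 = [0, -1, -3].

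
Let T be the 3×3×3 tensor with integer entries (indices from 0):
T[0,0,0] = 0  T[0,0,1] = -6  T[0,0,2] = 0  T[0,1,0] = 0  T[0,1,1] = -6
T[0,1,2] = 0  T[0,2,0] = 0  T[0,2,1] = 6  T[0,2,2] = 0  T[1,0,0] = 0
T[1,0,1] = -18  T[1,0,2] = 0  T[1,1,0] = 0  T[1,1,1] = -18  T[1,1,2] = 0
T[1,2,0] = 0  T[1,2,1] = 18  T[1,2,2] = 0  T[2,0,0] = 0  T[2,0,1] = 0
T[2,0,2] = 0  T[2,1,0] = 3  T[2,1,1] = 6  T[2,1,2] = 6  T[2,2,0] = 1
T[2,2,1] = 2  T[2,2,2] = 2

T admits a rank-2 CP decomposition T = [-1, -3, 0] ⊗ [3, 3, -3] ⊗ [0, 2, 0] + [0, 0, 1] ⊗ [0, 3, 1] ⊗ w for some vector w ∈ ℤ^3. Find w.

w = [1, 2, 2]

Subtract the known terms from T to get the rank-1 residual R = [0, 0, 1] ⊗ [0, 3, 1] ⊗ w, so R[i,j,k] = a[i]·b[j]·w[k]. Pick indices with nonzero a[2]·b[1] = (1)·(3) = 3. Only the fibre through (2,1,·) is needed: R[2,1,:] = T[2,1,:] − Σₗ aₗ[2]bₗ[1]cₗ = [3, 6, 6] − (0)·(3)·[0, 2, 0] = [3, 6, 6]. Then w[k] = R[2,1,k] / 3 for each k, giving w = [3, 6, 6] / 3 = [1, 2, 2].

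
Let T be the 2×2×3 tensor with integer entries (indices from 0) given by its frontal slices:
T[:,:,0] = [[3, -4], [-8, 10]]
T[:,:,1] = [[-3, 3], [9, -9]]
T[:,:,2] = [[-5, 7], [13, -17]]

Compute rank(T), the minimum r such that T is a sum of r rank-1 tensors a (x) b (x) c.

2

Lower bound: in the mode-2 unfolding of T (rows indexed by j, columns by (i,k)) the 2×2 minor on rows j ∈ {0, 1}, columns (i,k) ∈ {(0,0), (0,1)} is det [[3, -3], [-4, 3]] = -3 ≠ 0, so that unfolding has rank ≥ 2 and hence rank(T) ≥ 2 (CP rank is at least every unfolding rank, though it can be larger).
Upper bound: with S_k = T[:,:,k], the two rank-1 terms a₁b₁ᵀ, a₂b₂ᵀ are the rank-1 members of the pencil x·S₀ + y·S₁.
det(x·S₀ + y·S₁) is −2·x² + 3·xy = −(2·x − 3·y)(x), vanishing at (x:y) = (3:2) and (0:1).
M₁ = 3·S₀ + 2·S₁ = [[3, -6], [-6, 12]] = 3·[1, -2][1, -2]ᵀ and M₂ = S₁ = [[-3, 3], [9, -9]] = (-3)·[1, -3][1, -1]ᵀ, so take a₁ = [1, -2], b₁ = [1, -2], a₂ = [1, -3], b₂ = [1, -1].
Each slice is an integer combination of E₁ = a₁b₁ᵀ and E₂ = a₂b₂ᵀ: S₀ = E₁ + 2·E₂, S₁ = −3·E₂, S₂ = −2·E₁ − 3·E₂; reading off coefficients, c₁ = [1, 0, -2] and c₂ = [2, -3, -3].
Hence T = [1, -2] (x) [1, -2] (x) [1, 0, -2] + [1, -3] (x) [1, -1] (x) [2, -3, -3], so rank(T) ≤ 2.
These bounds meet, so rank(T) = 2.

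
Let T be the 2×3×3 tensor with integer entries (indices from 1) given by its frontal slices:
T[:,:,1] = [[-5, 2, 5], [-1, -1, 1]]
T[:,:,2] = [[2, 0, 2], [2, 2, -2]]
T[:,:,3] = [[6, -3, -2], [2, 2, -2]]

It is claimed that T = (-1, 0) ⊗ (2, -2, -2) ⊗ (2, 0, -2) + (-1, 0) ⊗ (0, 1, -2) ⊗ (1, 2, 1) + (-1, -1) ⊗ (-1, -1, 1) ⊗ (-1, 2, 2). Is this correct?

No

Reconstruct entry (1,3,1) from the claimed factors: Σₗ aₗ[1]bₗ[3]cₗ[1] = (-1)·(-2)·(2) + (-1)·(-2)·(1) + (-1)·(1)·(-1) = 7, but T[1,3,1] = 5. The claim is false.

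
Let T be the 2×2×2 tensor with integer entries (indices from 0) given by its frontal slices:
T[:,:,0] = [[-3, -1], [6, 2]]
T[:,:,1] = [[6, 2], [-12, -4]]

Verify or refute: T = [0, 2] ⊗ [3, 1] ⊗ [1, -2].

No

Reconstruct entry (0,0,0) from the claimed factors: Σₗ aₗ[0]bₗ[0]cₗ[0] = (0)·(3)·(1) = 0, but T[0,0,0] = -3. The claim is false.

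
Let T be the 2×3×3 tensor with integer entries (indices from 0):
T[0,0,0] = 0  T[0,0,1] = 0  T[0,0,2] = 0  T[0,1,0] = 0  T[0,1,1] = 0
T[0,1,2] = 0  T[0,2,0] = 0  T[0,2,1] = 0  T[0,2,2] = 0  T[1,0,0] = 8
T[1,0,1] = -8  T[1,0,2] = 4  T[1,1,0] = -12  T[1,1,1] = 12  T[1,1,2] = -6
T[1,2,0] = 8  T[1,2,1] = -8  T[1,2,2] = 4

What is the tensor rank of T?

1

Lower bound: T ≠ 0 (e.g. T[1,0,0] = 8), so rank(T) ≥ 1.
Upper bound: if T = a ⊗ b ⊗ c then every fibre of T is a multiple of the corresponding factor, so read the factors off the fibres through the nonzero entry T[1,0,0] = 8.
The mode-1 fibre T[:,0,0] = [0, 8] gives a = [0, 1] (primitive direction); the mode-2 fibre T[1,:,0] = [8, -12, 8] gives b = [2, -3, 2]; then c[k] = T[1,0,k] / (a[1]·b[0]) = [8, -8, 4] / 2 = [4, -4, 2].
Expanding [0, 1] ⊗ [2, -3, 2] ⊗ [4, -4, 2] reproduces all 18 entries of T, so T = [0, 1] ⊗ [2, -3, 2] ⊗ [4, -4, 2] and rank(T) ≤ 1.
These bounds meet, so rank(T) = 1.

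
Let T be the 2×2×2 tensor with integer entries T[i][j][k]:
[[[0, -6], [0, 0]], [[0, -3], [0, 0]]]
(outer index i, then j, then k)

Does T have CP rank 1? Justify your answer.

Yes

If T = a (x) b (x) c then every fibre of T is a multiple of the corresponding factor, so read the factors off the fibres through the nonzero entry T[0,0,1] = -6.
The mode-1 fibre T[:,0,1] = [-6, -3] gives a = (2, 1) (primitive direction); the mode-2 fibre T[0,:,1] = [-6, 0] gives b = (1, 0); then c[k] = T[0,0,k] / (a[0]·b[0]) = [0, -6] / 2 = (0, -3).
Expanding (2, 1) (x) (1, 0) (x) (0, -3) reproduces all 8 entries of T, so T = (2, 1) (x) (1, 0) (x) (0, -3) and rank(T) ≤ 1.
Equivalently every frontal slice T[:,:,k] is c[k] times the rank-1 matrix (2, 1) (x) (1, 0). So T has rank 1 (it is nonzero).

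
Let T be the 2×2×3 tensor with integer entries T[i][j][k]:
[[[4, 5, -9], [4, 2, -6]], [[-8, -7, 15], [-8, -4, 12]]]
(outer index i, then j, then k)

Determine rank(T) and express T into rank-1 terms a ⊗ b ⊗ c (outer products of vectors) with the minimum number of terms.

Lower bound: in the mode-2 unfolding of T (rows indexed by j, columns by (i,k)) the 2×2 minor on rows j ∈ {0, 1}, columns (i,k) ∈ {(0,0), (0,1)} is det [[4, 5], [4, 2]] = -12 ≠ 0, so that unfolding has rank ≥ 2 and hence rank(T) ≥ 2 (CP rank is at least every unfolding rank, though it can be larger).
Upper bound: with S_k = T[:,:,k], the two rank-1 terms a₁b₁ᵀ, a₂b₂ᵀ are the rank-1 members of the pencil x·S₀ + y·S₁.
det(x·S₀ + y·S₁) is −12·xy − 6·y² = (-6)·(y)(2·x + y), vanishing at (x:y) = (1:0) and (1:-2).
M₁ = S₀ = [[4, 4], [-8, -8]] = 4·(1, -2)(1, 1)ᵀ and M₂ = S₀ − 2·S₁ = [[-6, 0], [6, 0]] = (-6)·(1, -1)(1, 0)ᵀ, so take a₁ = (1, -2), b₁ = (1, 1), a₂ = (1, -1), b₂ = (1, 0).
Each slice is an integer combination of E₁ = a₁b₁ᵀ and E₂ = a₂b₂ᵀ: S₀ = 4·E₁, S₁ = 2·E₁ + 3·E₂, S₂ = −6·E₁ − 3·E₂; reading off coefficients, c₁ = (4, 2, -6) and c₂ = (0, 3, -3).
Hence T = (1, -2) ⊗ (1, 1) ⊗ (4, 2, -6) + (1, -1) ⊗ (1, 0) ⊗ (0, 3, -3), so rank(T) ≤ 2.
These bounds meet, so rank(T) = 2.

rank(T) = 2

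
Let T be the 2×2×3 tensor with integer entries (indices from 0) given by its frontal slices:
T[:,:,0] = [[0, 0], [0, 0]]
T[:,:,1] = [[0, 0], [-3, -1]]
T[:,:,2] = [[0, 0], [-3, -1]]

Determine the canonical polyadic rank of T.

Lower bound: T ≠ 0 (e.g. T[1,0,1] = -3), so rank(T) ≥ 1.
Upper bound: if T = a ⊗ b ⊗ c then every fibre of T is a multiple of the corresponding factor, so read the factors off the fibres through the nonzero entry T[1,0,1] = -3.
The mode-1 fibre T[:,0,1] = [0, -3] gives a = [0, 1] (primitive direction); the mode-2 fibre T[1,:,1] = [-3, -1] gives b = [3, 1]; then c[k] = T[1,0,k] / (a[1]·b[0]) = [0, -3, -3] / 3 = [0, -1, -1].
Expanding [0, 1] ⊗ [3, 1] ⊗ [0, -1, -1] reproduces all 12 entries of T, so T = [0, 1] ⊗ [3, 1] ⊗ [0, -1, -1] and rank(T) ≤ 1.
These bounds meet, so rank(T) = 1.

1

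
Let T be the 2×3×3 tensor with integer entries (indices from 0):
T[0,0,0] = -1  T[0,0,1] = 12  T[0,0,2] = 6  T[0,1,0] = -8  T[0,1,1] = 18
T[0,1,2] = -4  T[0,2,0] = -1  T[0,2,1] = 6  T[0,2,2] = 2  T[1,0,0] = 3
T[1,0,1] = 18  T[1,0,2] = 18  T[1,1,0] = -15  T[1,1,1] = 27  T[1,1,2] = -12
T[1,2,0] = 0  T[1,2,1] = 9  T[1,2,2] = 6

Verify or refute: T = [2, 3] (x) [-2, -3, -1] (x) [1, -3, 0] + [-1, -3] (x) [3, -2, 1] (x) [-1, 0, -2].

Reconstruct entrywise from the claimed factors. For example, T[1,1,1] = 27 and Σₗ aₗ[1]bₗ[1]cₗ[1] = (3)·(-3)·(-3) + (-3)·(-2)·(0) = 27; checking all 18 entries, every one matches. The claim holds.

Yes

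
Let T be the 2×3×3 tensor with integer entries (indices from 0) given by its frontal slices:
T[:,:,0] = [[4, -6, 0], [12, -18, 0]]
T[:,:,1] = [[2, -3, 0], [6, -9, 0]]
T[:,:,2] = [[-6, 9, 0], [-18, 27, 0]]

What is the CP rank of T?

Lower bound: T ≠ 0 (e.g. T[0,0,0] = 4), so rank(T) ≥ 1.
Upper bound: if T = a ⊗ b ⊗ c then every fibre of T is a multiple of the corresponding factor, so read the factors off the fibres through the nonzero entry T[0,0,0] = 4.
The mode-1 fibre T[:,0,0] = [4, 12] gives a = [1, 3] (primitive direction); the mode-2 fibre T[0,:,0] = [4, -6, 0] gives b = [2, -3, 0]; then c[k] = T[0,0,k] / (a[0]·b[0]) = [4, 2, -6] / 2 = [2, 1, -3].
Expanding [1, 3] ⊗ [2, -3, 0] ⊗ [2, 1, -3] reproduces all 18 entries of T, so T = [1, 3] ⊗ [2, -3, 0] ⊗ [2, 1, -3] and rank(T) ≤ 1.
These bounds meet, so rank(T) = 1.
Check entry T[1,1,0] = -18: (3)·(-3)·(2) = -18.

1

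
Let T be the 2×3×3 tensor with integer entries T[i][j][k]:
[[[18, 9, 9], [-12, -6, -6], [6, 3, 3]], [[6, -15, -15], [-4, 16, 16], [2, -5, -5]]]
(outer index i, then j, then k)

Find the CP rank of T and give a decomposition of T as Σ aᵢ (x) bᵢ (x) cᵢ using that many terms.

rank(T) = 2

Lower bound: the mode-2 unfolding of T (rows indexed by j, columns by (i,k) = (0,0), (0,1), (0,2), (1,0), (1,1), (1,2)) is [[18, 9, 9, 6, -15, -15], [-12, -6, -6, -4, 16, 16], [6, 3, 3, 2, -5, -5]].
There the 2×2 minor on rows j ∈ {0, 1}, columns (i,k) ∈ {(0,0), (1,1)} is det [[18, -15], [-12, 16]] = 108 ≠ 0, so this unfolding has rank ≥ 2; CP rank is at least every unfolding rank, so rank(T) ≥ 2. (Flattening ranks never certify an upper bound on CP rank; for that we must actually write T with 2 rank-1 terms.)
Upper bound — finding two terms. Write S_k = T[:,:,k] for the frontal slices: S₀ = [[18, -12, 6], [6, -4, 2]], S₁ = [[9, -6, 3], [-15, 16, -5]], S₂ = [[9, -6, 3], [-15, 16, -5]].
If T = a₁ (x) b₁ (x) c₁ + a₂ (x) b₂ (x) c₂ then each S_k = c₁[k]·a₁b₁ᵀ + c₂[k]·a₂b₂ᵀ. S₀ and S₁ are linearly independent, so a₁b₁ᵀ and a₂b₂ᵀ must span the same plane of matrices: they are the rank-1 matrices of the form x·S₀ + y·S₁.
The 2×2 minor of x·S₀ + y·S₁ on rows {0,1}, columns {0,1} is 108·xy + 54·y² = 54·(y)(2·x + y), vanishing at (x:y) = (1:0) and (1:-2).
M₁ = S₀ = [[18, -12, 6], [6, -4, 2]] = 2·(3, 1)(3, -2, 1)ᵀ and M₂ = S₀ − 2·S₁ = [[0, 0, 0], [36, -36, 12]] = 12·(0, 1)(3, -3, 1)ᵀ, so take a₁ = (3, 1), b₁ = (3, -2, 1), a₂ = (0, 1), b₂ = (3, -3, 1).
Each slice is an integer combination of E₁ = a₁b₁ᵀ and E₂ = a₂b₂ᵀ: S₀ = 2·E₁, S₁ = E₁ − 6·E₂, S₂ = E₁ − 6·E₂; reading off coefficients, c₁ = (2, 1, 1) and c₂ = (0, -6, -6).
Hence T = (3, 1) (x) (3, -2, 1) (x) (2, 1, 1) + (0, 1) (x) (3, -3, 1) (x) (0, -6, -6), so rank(T) ≤ 2.
These bounds meet, so rank(T) = 2.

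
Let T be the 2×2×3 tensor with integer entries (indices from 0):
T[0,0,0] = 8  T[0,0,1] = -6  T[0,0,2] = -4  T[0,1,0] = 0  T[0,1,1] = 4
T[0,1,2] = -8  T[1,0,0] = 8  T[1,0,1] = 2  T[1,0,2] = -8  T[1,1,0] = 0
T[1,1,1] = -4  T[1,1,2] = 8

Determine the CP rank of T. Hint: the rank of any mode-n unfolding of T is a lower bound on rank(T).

Lower bound: in the mode-3 unfolding of T (rows indexed by k, columns by (i,j)) the 3×3 minor on rows k ∈ {0, 1, 2}, columns (i,j) ∈ {(0,0), (0,1), (1,0)} is det [[8, 0, 8], [-6, 4, 2], [-4, -8, -8]] = 384 ≠ 0, so that unfolding has rank ≥ 3 and hence rank(T) ≥ 3 (CP rank is at least every unfolding rank, though it can be larger).
Upper bound: T is a sum of 3 rank-1 terms, T = [0, 1] ∘ [1, 0] ∘ [0, 4, 4] + [1, -1] ∘ [1, -2] ∘ [0, -2, 4] + [1, 1] ∘ [1, 0] ∘ [8, -4, -8] (written with every a and b primitive with positive leading entry and the scale carried by c; CP decompositions are not unique, and this one is verified by expanding entrywise), so rank(T) ≤ 3.
These bounds meet, so rank(T) = 3.

3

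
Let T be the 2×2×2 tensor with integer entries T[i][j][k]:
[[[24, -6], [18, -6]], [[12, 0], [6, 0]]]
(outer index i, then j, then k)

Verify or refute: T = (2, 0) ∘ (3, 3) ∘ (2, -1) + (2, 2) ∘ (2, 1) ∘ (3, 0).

Yes

Reconstruct entrywise from the claimed factors. For example, T[0,0,0] = 24 and Σₗ aₗ[0]bₗ[0]cₗ[0] = (2)·(3)·(2) + (2)·(2)·(3) = 24; checking all 8 entries, every one matches. The claim holds.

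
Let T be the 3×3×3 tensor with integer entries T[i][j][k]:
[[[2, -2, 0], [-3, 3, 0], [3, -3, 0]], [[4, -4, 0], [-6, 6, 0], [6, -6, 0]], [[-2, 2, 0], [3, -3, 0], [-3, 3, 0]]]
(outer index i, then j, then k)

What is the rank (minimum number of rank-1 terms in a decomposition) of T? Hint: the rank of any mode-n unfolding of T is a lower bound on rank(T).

Lower bound: T ≠ 0 (e.g. T[0,0,0] = 2), so rank(T) ≥ 1.
Upper bound: if T = a (x) b (x) c then every fibre of T is a multiple of the corresponding factor, so read the factors off the fibres through the nonzero entry T[0,0,0] = 2.
The mode-1 fibre T[:,0,0] = [2, 4, -2] gives a = (1, 2, -1) (primitive direction); the mode-2 fibre T[0,:,0] = [2, -3, 3] gives b = (2, -3, 3); then c[k] = T[0,0,k] / (a[0]·b[0]) = [2, -2, 0] / 2 = (1, -1, 0).
Expanding (1, 2, -1) (x) (2, -3, 3) (x) (1, -1, 0) reproduces all 27 entries of T, so T = (1, 2, -1) (x) (2, -3, 3) (x) (1, -1, 0) and rank(T) ≤ 1.
These bounds meet, so rank(T) = 1.

1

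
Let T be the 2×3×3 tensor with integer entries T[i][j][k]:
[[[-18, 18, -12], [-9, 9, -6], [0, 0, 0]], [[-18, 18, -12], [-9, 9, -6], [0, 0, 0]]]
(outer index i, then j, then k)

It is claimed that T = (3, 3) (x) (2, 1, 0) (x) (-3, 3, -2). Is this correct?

Yes

Reconstruct entrywise from the claimed factors. For example, T[1,0,1] = 18 and Σₗ aₗ[1]bₗ[0]cₗ[1] = (3)·(2)·(3) = 18; checking all 18 entries, every one matches. The claim holds.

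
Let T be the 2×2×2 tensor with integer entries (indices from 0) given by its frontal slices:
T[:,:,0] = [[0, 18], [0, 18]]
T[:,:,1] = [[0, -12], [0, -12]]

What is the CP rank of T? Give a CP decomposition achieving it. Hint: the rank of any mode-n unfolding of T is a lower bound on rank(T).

rank(T) = 1

Lower bound: T ≠ 0 (e.g. T[0,1,0] = 18), so rank(T) ≥ 1.
Upper bound: if T = a ⊗ b ⊗ c then every fibre of T is a multiple of the corresponding factor, so read the factors off the fibres through the nonzero entry T[0,1,0] = 18.
The mode-1 fibre T[:,1,0] = [18, 18] gives a = (1, 1) (primitive direction); the mode-2 fibre T[0,:,0] = [0, 18] gives b = (0, 1); then c[k] = T[0,1,k] / (a[0]·b[1]) = [18, -12] / 1 = (18, -12).
Expanding (1, 1) ⊗ (0, 1) ⊗ (18, -12) reproduces all 8 entries of T, so T = (1, 1) ⊗ (0, 1) ⊗ (18, -12) and rank(T) ≤ 1.
These bounds meet, so rank(T) = 1.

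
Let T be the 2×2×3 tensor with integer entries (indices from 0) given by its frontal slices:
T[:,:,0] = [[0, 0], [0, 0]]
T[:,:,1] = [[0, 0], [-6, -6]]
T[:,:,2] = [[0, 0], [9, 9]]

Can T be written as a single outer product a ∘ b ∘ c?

If T = a ∘ b ∘ c then every fibre of T is a multiple of the corresponding factor, so read the factors off the fibres through the nonzero entry T[1,0,1] = -6.
The mode-1 fibre T[:,0,1] = [0, -6] gives a = [0, 1] (primitive direction); the mode-2 fibre T[1,:,1] = [-6, -6] gives b = [1, 1]; then c[k] = T[1,0,k] / (a[1]·b[0]) = [0, -6, 9] / 1 = [0, -6, 9].
Expanding [0, 1] ∘ [1, 1] ∘ [0, -6, 9] reproduces all 12 entries of T, so T = [0, 1] ∘ [1, 1] ∘ [0, -6, 9] and rank(T) ≤ 1.
Equivalently every frontal slice T[:,:,k] is c[k] times the rank-1 matrix [0, 1] ∘ [1, 1]. So T has rank 1 (it is nonzero).

Yes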